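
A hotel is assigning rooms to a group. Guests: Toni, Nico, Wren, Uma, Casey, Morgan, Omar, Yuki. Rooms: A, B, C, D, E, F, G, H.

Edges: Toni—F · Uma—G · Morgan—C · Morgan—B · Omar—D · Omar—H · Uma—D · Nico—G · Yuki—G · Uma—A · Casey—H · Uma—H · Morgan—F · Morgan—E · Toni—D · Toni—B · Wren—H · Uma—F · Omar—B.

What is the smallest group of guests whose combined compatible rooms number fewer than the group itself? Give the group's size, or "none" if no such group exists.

Take S = {Nico, Yuki}. Its neighbourhood is {G}, so |N(S)| = 1 < |S| = 2.
No single vertex violates Hall's condition since each has at least one neighbour, so 2 is the minimum.

2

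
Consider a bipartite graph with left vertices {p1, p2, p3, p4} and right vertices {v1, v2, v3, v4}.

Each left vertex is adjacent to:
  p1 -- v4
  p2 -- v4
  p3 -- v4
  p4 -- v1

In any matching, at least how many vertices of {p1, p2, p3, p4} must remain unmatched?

A valid assignment of size 2: p1-v4, p4-v1.
The set {p1, p2, p3} has only 1 neighbour ({v4}), so by Hall's theorem at most 2 of the 4 left vertices can be matched.
That matches 2 of the 4, leaving 2 unmatched; no matching can do better.

2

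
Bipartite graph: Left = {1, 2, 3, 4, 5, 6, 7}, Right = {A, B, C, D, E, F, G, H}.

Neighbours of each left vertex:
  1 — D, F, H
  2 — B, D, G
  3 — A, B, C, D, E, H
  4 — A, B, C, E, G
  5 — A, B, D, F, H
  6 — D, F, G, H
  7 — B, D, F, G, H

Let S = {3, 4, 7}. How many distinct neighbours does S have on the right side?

8

The union of neighbours of {3, 4, 7} is {A, B, C, D, E, F, G, H}, which has 8 elements.
Since |N(S)| = 8 ≥ |S| = 3, Hall's condition holds for this subset.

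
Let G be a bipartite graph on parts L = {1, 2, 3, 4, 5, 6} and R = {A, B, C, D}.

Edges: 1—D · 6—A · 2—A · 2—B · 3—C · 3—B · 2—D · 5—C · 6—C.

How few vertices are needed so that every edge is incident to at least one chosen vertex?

4

{A, B, C, D} is a vertex cover of size 4: every edge has an endpoint in this set.
No smaller cover exists because 1–D, 2–A, 3–B, 5–C is a matching of size 4, and a cover must include an endpoint of each of these disjoint edges (König's theorem).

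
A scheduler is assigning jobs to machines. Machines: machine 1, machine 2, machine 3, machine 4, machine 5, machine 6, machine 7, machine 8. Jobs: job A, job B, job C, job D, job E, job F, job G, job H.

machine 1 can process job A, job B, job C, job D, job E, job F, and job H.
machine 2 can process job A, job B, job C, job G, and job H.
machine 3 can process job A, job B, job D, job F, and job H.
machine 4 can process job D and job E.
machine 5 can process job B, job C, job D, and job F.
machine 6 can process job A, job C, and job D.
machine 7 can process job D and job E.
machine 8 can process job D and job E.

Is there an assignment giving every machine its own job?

The set {machine 4, machine 7, machine 8} has only 2 neighbours ({job D, job E}), so by Hall's theorem at most 7 of the 8 machines can be matched.
Hence no matching covers every machine.

No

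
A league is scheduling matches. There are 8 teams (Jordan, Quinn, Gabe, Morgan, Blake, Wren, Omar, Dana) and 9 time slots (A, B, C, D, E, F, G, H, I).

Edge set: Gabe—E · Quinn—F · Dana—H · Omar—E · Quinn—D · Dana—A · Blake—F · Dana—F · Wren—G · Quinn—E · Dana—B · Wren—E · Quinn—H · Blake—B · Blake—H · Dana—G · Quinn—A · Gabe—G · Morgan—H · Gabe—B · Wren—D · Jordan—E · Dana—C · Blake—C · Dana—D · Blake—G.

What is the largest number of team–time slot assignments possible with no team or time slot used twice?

7

A valid assignment of size 7: Jordan–E, Quinn–A, Gabe–B, Morgan–H, Blake–F, Wren–D, Dana–G.
The set {Jordan, Omar} has only 1 neighbour ({E}), so by Hall's theorem at most 7 of the 8 teams can be matched.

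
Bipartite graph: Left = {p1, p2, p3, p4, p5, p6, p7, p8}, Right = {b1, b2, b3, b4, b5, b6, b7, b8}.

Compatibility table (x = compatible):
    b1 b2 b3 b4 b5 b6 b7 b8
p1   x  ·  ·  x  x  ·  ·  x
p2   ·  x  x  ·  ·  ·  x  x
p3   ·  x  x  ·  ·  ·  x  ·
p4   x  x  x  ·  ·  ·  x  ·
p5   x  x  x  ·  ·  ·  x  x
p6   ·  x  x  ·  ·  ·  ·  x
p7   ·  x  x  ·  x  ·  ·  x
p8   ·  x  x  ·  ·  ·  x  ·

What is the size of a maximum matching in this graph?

7

One maximum matching: p1-b4, p2-b8, p3-b7, p4-b2, p5-b1, p6-b3, p7-b5.
The set {p2, p3, p4, p5, p6, p8} has only 5 neighbours ({b1, b2, b3, b7, b8}), so by Hall's theorem at most 7 of the 8 left vertices can be matched.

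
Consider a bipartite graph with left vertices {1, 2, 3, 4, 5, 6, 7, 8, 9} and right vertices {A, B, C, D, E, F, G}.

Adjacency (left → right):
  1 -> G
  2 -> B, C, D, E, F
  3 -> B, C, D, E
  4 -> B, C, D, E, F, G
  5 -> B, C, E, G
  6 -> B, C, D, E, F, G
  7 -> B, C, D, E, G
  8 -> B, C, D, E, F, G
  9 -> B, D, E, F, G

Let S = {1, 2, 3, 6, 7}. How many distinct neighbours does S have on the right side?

The union of neighbours of {1, 2, 3, 6, 7} is {B, C, D, E, F, G}, which has 6 elements.
Since |N(S)| = 6 ≥ |S| = 5, Hall's condition holds for this subset.

6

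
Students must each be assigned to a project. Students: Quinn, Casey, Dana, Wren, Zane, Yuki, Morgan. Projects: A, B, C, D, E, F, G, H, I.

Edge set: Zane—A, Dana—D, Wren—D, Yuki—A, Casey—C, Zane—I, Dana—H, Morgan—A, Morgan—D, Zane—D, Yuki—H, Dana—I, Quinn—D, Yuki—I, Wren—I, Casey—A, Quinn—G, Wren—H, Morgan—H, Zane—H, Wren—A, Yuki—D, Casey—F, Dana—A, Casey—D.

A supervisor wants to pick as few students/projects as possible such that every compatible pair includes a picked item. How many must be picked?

{Quinn, Casey, A, D, H, I} is a vertex cover of size 6: every edge has an endpoint in this set.
No smaller cover exists because Quinn–G, Casey–F, Dana–I, Wren–H, Zane–D, Yuki–A is a matching of size 6, and a cover must include an endpoint of each of these disjoint edges (König's theorem).

6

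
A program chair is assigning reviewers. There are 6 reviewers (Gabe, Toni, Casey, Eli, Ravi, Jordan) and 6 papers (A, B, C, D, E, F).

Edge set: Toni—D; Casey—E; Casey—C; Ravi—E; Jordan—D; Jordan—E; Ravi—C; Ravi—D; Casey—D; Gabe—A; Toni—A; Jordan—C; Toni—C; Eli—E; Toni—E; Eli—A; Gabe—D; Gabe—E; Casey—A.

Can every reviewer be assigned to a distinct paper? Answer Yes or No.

No

The set {Gabe, Toni, Casey, Eli, Ravi, Jordan} has only 4 neighbours ({A, C, D, E}), so by Hall's theorem at most 4 of the 6 reviewers can be matched.
Hence no matching covers every reviewer.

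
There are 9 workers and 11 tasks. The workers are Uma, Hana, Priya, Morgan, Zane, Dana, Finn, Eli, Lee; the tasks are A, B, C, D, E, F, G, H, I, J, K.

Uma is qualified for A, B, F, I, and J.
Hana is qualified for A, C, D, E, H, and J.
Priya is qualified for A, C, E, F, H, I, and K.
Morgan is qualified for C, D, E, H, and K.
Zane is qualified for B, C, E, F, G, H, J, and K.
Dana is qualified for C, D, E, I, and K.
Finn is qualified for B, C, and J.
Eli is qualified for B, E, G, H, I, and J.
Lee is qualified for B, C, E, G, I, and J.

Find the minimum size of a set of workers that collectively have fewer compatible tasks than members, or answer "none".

none

A matching saturating every worker exists, for instance Uma→B, Hana→D, Priya→A, Morgan→H, Zane→K, Dana→E, Finn→C, Eli→G, Lee→J.
By Hall's marriage theorem, this means |N(S)| ≥ |S| for every subset S, so no violating subset exists.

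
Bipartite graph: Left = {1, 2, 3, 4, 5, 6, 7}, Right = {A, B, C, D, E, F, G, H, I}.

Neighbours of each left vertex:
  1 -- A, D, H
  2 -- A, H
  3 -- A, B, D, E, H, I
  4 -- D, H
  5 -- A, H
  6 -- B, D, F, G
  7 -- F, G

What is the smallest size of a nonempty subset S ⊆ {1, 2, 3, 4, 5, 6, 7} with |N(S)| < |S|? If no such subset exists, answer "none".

4

Take S = {1, 2, 4, 5}. Its neighbourhood is {A, D, H}, so |N(S)| = 3 < |S| = 4.
Every subset of size less than 4 has at least as many neighbours as members, so 4 is the minimum.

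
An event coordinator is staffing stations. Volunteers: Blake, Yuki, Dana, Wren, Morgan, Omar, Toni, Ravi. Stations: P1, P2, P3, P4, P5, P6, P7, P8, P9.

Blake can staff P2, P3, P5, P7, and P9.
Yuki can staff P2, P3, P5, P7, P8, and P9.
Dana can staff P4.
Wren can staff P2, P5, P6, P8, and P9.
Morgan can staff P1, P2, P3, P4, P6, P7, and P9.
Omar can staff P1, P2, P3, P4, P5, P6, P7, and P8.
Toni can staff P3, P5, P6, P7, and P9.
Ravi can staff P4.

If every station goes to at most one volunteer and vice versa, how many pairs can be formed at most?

7

One maximum matching: Blake→P7, Yuki→P8, Dana→P4, Wren→P6, Morgan→P1, Omar→P2, Toni→P3.
The set {Dana, Ravi} has only 1 neighbour ({P4}), so by Hall's theorem at most 7 of the 8 volunteers can be matched.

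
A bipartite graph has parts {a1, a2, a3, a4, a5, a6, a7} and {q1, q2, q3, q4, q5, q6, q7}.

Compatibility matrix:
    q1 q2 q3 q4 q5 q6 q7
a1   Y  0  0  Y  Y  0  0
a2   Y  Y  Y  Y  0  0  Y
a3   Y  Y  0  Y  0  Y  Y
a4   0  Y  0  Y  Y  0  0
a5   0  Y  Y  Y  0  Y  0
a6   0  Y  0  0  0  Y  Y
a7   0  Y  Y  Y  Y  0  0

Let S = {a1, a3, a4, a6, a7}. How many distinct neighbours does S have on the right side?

7

The union of neighbours of {a1, a3, a4, a6, a7} is {q1, q2, q3, q4, q5, q6, q7}, which has 7 elements.
Since |N(S)| = 7 ≥ |S| = 5, Hall's condition holds for this subset.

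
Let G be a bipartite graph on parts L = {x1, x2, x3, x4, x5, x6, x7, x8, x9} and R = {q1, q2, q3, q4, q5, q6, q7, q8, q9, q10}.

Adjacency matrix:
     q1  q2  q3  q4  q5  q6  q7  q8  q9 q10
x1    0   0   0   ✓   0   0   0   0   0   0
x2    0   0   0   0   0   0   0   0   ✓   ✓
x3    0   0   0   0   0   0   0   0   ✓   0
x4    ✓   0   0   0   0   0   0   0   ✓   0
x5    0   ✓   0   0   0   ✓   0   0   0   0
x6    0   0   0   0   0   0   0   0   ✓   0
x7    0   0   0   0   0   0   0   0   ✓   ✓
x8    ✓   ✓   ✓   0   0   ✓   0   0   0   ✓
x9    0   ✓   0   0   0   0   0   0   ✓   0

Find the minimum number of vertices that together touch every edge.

7

The 7 edges x1–q4, x2–q10, x3–q9, x4–q1, x5–q6, x8–q3, x9–q2 form a matching, so any vertex cover needs at least 7 vertices (one per matched edge).
Conversely {x1, x4, x5, x8, x9, q9, q10} meets every edge and has exactly 7 vertices, so 7 is optimal.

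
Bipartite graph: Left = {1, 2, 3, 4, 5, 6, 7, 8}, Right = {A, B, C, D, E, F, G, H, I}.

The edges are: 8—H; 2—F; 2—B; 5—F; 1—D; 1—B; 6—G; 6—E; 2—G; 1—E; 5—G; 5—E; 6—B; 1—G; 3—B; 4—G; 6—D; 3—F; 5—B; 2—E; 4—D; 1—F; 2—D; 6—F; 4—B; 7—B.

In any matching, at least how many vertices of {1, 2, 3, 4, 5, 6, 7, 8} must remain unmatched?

2

For example, pair 1–D, 2–E, 3–F, 4–G, 5–B, 8–H.
The set {1, 2, 3, 4, 5, 6, 7} has only 5 neighbours ({B, D, E, F, G}), so by Hall's theorem at most 6 of the 8 left vertices can be matched.
That matches 6 of the 8, leaving 2 unmatched; no matching can do better.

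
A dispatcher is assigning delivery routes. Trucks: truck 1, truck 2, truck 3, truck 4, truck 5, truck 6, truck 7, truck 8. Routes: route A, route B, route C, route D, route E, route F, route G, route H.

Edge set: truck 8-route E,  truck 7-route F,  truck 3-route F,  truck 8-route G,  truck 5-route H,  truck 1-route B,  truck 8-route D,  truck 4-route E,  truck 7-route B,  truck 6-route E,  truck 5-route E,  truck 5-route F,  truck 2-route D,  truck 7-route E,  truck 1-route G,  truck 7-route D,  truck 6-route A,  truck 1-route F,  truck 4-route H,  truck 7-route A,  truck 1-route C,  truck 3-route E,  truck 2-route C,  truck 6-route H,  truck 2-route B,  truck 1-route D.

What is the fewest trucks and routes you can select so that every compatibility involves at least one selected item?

8

The 8 edges truck 1–route D, truck 2–route C, truck 3–route F, truck 4–route H, truck 5–route E, truck 6–route A, truck 7–route B, truck 8–route G form a matching, so any vertex cover needs at least 8 vertices (one per matched edge).
Conversely {truck 1, truck 2, truck 3, truck 4, truck 5, truck 6, truck 7, truck 8} meets every edge and has exactly 8 vertices, so 8 is optimal.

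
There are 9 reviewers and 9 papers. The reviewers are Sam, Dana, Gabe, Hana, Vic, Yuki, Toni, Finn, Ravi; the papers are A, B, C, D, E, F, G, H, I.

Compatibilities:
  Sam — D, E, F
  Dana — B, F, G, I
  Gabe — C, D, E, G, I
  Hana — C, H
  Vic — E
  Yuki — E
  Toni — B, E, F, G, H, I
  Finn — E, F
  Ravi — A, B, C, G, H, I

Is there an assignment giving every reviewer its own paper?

The set {Vic, Yuki} has only 1 neighbour ({E}), so by Hall's theorem at most 8 of the 9 reviewers can be matched.
Hence no matching covers every reviewer.

No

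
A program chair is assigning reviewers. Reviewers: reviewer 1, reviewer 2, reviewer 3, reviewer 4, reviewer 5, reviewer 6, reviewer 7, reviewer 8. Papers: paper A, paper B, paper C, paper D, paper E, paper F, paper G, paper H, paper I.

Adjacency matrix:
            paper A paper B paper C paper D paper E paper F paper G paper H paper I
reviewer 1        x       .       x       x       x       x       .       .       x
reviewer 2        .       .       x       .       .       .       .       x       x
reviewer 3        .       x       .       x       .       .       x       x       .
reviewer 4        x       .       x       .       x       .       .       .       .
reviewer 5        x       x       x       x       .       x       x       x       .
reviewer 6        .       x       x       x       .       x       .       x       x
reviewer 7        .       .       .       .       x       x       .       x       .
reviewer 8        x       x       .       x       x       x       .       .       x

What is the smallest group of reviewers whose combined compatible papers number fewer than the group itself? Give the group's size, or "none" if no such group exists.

A matching saturating every reviewer exists, for instance reviewer 1→paper C, reviewer 2→paper H, reviewer 3→paper D, reviewer 4→paper A, reviewer 5→paper G, reviewer 6→paper B, reviewer 7→paper E, reviewer 8→paper I.
By Hall's marriage theorem, this means |N(S)| ≥ |S| for every subset S, so no violating subset exists.

none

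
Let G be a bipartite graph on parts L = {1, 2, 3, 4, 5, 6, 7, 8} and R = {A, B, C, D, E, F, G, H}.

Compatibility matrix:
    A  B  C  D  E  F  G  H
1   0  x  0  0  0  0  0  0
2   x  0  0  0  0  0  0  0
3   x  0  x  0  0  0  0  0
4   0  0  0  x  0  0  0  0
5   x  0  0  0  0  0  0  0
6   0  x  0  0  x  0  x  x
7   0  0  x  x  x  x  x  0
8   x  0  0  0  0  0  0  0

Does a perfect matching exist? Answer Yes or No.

The set {2, 5, 8} has only 1 neighbour ({A}), so by Hall's theorem at most 6 of the 8 left vertices can be matched.
Hence no matching covers every left vertex.

No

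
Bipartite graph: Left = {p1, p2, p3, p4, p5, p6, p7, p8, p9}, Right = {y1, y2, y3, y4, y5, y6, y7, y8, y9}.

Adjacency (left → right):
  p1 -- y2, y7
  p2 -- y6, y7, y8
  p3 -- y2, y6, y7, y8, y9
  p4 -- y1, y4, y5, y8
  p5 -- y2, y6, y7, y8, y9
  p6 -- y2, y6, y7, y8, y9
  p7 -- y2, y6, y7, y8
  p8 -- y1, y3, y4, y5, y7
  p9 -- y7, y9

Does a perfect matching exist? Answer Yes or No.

No

The set {p1, p2, p3, p5, p6, p7, p9} has only 5 neighbours ({y2, y6, y7, y8, y9}), so by Hall's theorem at most 7 of the 9 left vertices can be matched.
Hence no matching covers every left vertex.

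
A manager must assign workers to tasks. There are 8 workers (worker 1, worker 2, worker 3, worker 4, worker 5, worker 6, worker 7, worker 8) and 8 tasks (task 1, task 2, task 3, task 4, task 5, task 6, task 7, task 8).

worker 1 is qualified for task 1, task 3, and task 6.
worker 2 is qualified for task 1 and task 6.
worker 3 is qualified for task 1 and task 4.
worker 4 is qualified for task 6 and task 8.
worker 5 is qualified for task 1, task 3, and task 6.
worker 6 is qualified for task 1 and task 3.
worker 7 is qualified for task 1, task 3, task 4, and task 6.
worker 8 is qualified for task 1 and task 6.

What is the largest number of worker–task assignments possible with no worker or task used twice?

5

One maximum matching: worker 1–task 3, worker 2–task 1, worker 3–task 4, worker 4–task 8, worker 5–task 6.
The set {worker 1, worker 2, worker 3, worker 5, worker 6, worker 7, worker 8} has only 4 neighbours ({task 1, task 3, task 4, task 6}), so by Hall's theorem at most 5 of the 8 workers can be matched.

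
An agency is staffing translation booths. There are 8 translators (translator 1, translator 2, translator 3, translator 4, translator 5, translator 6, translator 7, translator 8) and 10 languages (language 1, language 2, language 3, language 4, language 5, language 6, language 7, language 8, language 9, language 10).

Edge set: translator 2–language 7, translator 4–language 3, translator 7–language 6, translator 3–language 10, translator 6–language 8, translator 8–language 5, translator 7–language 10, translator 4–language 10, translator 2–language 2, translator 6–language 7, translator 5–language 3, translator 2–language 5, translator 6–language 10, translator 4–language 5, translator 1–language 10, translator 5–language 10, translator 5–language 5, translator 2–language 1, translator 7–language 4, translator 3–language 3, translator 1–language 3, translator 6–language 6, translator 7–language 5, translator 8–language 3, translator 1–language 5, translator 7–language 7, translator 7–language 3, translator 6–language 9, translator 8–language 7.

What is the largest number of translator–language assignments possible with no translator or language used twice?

7

One maximum matching: translator 1–language 5, translator 2–language 2, translator 3–language 3, translator 4–language 10, translator 6–language 8, translator 7–language 6, translator 8–language 7.
The set {translator 1, translator 3, translator 4, translator 5} has only 3 neighbours ({language 10, language 3, language 5}), so by Hall's theorem at most 7 of the 8 translators can be matched.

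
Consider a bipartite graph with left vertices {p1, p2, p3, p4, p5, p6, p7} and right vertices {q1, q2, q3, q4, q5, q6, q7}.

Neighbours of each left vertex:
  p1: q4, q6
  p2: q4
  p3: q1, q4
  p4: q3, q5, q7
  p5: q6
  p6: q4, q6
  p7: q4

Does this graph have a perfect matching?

The set {p1, p2, p5, p6, p7} has only 2 neighbours ({q4, q6}), so by Hall's theorem at most 4 of the 7 left vertices can be matched.
Hence no matching covers every left vertex.

No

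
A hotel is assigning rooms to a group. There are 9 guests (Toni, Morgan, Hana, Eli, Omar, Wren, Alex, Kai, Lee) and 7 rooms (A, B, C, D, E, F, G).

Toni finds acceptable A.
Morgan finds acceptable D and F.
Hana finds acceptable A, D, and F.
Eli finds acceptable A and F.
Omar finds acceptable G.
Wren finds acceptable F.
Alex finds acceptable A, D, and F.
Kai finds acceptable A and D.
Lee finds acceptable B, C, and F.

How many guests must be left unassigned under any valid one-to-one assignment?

4

One maximum matching: Toni-A, Morgan-D, Hana-F, Omar-G, Lee-B.
The set {Toni, Morgan, Hana, Eli, Wren, Alex, Kai} has only 3 neighbours ({A, D, F}), so by Hall's theorem at most 5 of the 9 guests can be matched.
That matches 5 of the 9, leaving 4 unmatched; no matching can do better.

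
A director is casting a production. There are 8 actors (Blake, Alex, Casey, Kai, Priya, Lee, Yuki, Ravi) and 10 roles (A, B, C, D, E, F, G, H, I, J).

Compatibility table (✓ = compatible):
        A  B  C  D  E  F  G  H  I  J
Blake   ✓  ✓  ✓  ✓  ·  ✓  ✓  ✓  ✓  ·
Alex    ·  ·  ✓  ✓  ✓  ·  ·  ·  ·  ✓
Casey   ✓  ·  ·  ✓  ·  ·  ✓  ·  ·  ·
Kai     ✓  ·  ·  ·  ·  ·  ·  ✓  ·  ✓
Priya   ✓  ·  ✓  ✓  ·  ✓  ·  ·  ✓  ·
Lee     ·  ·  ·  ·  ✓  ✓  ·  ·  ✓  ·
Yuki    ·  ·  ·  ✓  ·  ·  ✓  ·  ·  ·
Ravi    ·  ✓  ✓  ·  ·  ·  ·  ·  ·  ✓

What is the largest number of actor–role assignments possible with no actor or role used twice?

For example, pair Blake–A, Alex–J, Casey–D, Kai–H, Priya–F, Lee–E, Yuki–G, Ravi–B.
This saturates every actor, so 8 is the maximum.

8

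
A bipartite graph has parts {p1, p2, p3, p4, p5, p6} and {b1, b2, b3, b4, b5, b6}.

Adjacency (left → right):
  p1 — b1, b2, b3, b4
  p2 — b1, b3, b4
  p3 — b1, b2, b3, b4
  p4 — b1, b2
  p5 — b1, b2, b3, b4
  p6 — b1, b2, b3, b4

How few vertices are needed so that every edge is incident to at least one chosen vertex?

{b1, b2, b3, b4} is a vertex cover of size 4: every edge has an endpoint in this set.
No smaller cover exists because p1–b3, p2–b1, p3–b4, p4–b2 is a matching of size 4, and a cover must include an endpoint of each of these disjoint edges (König's theorem).

4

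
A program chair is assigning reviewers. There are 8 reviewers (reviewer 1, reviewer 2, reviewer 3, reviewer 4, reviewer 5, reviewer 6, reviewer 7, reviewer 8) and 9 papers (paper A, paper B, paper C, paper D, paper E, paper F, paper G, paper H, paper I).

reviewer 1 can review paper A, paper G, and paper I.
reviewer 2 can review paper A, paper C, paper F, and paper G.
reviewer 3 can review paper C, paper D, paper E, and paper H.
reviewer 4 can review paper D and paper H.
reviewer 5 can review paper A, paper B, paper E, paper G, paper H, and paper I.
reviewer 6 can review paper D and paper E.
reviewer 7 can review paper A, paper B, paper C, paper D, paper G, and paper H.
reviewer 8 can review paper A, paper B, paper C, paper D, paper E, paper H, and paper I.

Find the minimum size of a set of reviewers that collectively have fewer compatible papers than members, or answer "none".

A matching saturating every reviewer exists, for instance reviewer 1→paper A, reviewer 2→paper C, reviewer 3→paper D, reviewer 4→paper H, reviewer 5→paper B, reviewer 6→paper E, reviewer 7→paper G, reviewer 8→paper I.
By Hall's marriage theorem, this means |N(S)| ≥ |S| for every subset S, so no violating subset exists.

none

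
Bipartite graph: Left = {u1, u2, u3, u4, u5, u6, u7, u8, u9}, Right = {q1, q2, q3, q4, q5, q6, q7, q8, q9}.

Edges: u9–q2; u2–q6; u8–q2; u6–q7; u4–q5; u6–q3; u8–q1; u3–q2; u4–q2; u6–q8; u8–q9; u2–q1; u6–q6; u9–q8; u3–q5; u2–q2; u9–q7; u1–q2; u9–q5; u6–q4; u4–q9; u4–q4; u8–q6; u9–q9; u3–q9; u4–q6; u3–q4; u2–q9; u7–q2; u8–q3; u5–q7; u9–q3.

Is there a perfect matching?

No

The set {u1, u7} has only 1 neighbour ({q2}), so by Hall's theorem at most 8 of the 9 left vertices can be matched.
Hence no matching covers every left vertex.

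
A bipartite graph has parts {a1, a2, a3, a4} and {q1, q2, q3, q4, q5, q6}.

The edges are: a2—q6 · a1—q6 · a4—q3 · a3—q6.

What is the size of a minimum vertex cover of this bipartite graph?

A maximum matching has 2 edges (e.g. a1–q6, a4–q3).
By König's theorem the minimum vertex cover has the same size. One such cover is {a4, q6}.

2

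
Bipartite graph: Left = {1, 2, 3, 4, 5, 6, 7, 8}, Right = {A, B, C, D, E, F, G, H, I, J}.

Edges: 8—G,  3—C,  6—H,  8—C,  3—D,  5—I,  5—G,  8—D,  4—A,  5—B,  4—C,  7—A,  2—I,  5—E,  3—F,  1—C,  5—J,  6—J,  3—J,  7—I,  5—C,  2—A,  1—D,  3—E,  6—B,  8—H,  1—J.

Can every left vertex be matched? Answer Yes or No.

Yes

For example, pair 1–D, 2–A, 3–E, 4–C, 5–J, 6–B, 7–I, 8–G.
All 8 left vertices are covered.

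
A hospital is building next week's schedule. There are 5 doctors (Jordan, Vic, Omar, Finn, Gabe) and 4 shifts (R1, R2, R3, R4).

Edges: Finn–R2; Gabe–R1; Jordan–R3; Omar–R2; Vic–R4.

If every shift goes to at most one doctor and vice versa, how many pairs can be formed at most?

For example, pair Jordan–R3, Vic–R4, Omar–R2, Gabe–R1.
The set {Omar, Finn} has only 1 neighbour ({R2}), so by Hall's theorem at most 4 of the 5 doctors can be matched.

4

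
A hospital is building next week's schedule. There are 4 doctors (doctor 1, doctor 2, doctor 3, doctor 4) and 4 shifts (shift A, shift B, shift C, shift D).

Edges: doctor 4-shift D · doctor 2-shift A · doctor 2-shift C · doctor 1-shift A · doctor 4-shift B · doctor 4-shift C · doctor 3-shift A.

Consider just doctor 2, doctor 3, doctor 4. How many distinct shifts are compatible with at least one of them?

4

The union of neighbours of {doctor 2, doctor 3, doctor 4} is {shift A, shift B, shift C, shift D}, which has 4 elements.
Since |N(S)| = 4 ≥ |S| = 3, Hall's condition holds for this subset.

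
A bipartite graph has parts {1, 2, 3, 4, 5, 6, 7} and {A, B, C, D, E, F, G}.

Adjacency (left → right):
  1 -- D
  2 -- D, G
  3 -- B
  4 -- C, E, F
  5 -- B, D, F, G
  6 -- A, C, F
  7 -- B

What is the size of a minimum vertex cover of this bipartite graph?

{1, 2, 4, 5, 6, B} is a vertex cover of size 6: every edge has an endpoint in this set.
No smaller cover exists because 1–D, 2–G, 3–B, 4–E, 5–F, 6–C is a matching of size 6, and a cover must include an endpoint of each of these disjoint edges (König's theorem).

6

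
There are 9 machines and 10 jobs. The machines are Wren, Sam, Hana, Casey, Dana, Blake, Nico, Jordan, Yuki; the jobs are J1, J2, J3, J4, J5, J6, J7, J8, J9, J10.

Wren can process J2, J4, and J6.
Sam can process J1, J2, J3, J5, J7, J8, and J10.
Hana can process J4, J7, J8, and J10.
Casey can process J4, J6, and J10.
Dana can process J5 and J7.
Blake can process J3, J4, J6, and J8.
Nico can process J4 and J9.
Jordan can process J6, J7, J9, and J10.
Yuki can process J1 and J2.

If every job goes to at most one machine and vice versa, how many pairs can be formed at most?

One maximum matching: Wren–J2, Sam–J7, Hana–J10, Casey–J6, Dana–J5, Blake–J3, Nico–J4, Jordan–J9, Yuki–J1.
All 9 machines are matched, so no larger matching exists.

9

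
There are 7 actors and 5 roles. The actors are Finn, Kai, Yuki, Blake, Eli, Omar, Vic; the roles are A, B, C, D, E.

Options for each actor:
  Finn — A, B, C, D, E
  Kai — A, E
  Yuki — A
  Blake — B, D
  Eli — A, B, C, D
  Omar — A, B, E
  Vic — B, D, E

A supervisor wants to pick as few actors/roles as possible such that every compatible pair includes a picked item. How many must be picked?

5

The 5 edges Finn–C, Kai–E, Yuki–A, Blake–D, Eli–B form a matching, so any vertex cover needs at least 5 vertices (one per matched edge).
Conversely {A, B, C, D, E} meets every edge and has exactly 5 vertices, so 5 is optimal.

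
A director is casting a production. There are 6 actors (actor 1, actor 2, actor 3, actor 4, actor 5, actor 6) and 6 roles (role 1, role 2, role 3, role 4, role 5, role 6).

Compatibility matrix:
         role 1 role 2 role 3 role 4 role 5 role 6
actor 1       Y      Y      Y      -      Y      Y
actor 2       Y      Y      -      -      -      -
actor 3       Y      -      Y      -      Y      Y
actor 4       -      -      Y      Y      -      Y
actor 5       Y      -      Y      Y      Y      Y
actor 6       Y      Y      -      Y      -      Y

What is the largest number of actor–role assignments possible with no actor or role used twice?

6

For example, pair actor 1–role 5, actor 2–role 2, actor 3–role 6, actor 4–role 4, actor 5–role 3, actor 6–role 1.
This saturates every actor, so 6 is the maximum.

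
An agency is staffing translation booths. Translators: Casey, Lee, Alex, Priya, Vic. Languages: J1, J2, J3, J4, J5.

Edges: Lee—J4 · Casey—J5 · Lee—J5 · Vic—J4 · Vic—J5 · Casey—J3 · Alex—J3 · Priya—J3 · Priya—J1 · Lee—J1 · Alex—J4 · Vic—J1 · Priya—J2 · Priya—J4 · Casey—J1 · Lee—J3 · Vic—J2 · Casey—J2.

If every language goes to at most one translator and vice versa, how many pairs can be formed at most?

5

A valid assignment of size 5: Casey-J2, Lee-J3, Alex-J4, Priya-J1, Vic-J5.
All 5 translators are matched, so no larger matching exists.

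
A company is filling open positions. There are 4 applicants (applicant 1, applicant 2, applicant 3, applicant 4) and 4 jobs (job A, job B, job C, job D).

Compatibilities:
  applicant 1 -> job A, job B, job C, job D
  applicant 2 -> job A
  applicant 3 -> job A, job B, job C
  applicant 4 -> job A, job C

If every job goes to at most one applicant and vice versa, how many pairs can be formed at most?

One maximum matching: applicant 1-job D, applicant 2-job A, applicant 3-job B, applicant 4-job C.
This saturates every applicant, so 4 is the maximum.

4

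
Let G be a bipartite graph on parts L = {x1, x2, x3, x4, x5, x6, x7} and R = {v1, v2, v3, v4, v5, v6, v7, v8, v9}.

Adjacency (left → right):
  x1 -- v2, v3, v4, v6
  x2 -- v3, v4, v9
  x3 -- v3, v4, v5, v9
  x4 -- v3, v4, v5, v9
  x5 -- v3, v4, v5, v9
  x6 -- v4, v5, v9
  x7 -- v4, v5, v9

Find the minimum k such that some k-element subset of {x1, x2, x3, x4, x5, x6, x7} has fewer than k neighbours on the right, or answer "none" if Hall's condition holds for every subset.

Take S = {x2, x3, x4, x5, x6}. Its neighbourhood is {v3, v4, v5, v9}, so |N(S)| = 4 < |S| = 5.
Every subset of size less than 5 has at least as many neighbours as members, so 5 is the minimum.

5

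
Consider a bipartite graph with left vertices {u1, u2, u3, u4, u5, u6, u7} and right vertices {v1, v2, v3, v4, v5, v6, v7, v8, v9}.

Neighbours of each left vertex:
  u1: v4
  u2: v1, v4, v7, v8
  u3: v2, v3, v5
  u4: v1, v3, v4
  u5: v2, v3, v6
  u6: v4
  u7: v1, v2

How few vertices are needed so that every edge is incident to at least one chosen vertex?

6

The 6 edges u1–v4, u2–v7, u3–v3, u4–v1, u5–v6, u7–v2 form a matching, so any vertex cover needs at least 6 vertices (one per matched edge).
Conversely {u2, u3, u4, u5, u7, v4} meets every edge and has exactly 6 vertices, so 6 is optimal.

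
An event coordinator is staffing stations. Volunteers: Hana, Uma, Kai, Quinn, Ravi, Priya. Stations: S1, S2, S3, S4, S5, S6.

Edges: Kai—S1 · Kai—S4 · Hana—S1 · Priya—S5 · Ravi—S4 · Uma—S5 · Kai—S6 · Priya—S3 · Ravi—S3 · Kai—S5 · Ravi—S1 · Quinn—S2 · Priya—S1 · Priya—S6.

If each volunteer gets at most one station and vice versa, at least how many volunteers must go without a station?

0

One maximum matching: Hana-S1, Uma-S5, Kai-S4, Quinn-S2, Ravi-S3, Priya-S6.
All 6 volunteers are matched, so no larger matching exists.
That matches 6 of the 6, leaving 0 unmatched; no matching can do better.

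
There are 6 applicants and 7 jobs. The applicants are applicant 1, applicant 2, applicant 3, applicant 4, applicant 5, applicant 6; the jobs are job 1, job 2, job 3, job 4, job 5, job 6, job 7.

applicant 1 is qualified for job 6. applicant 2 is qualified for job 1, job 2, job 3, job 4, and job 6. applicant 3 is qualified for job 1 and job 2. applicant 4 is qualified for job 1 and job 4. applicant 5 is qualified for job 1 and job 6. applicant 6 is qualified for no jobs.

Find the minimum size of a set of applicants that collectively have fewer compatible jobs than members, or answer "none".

Take S = {applicant 6}. Its neighbourhood is {}, so |N(S)| = 0 < |S| = 1.

1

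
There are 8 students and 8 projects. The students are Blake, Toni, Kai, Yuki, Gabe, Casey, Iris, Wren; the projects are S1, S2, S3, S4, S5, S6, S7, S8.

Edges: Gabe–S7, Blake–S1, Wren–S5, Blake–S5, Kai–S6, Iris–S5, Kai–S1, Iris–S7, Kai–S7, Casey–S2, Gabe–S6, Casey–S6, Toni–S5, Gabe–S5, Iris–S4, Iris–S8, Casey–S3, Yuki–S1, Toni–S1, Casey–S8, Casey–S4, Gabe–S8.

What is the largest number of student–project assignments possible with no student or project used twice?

One maximum matching: Blake→S5, Toni→S1, Kai→S7, Gabe→S8, Casey→S2, Iris→S4.
The set {Blake, Toni, Yuki, Wren} has only 2 neighbours ({S1, S5}), so by Hall's theorem at most 6 of the 8 students can be matched.

6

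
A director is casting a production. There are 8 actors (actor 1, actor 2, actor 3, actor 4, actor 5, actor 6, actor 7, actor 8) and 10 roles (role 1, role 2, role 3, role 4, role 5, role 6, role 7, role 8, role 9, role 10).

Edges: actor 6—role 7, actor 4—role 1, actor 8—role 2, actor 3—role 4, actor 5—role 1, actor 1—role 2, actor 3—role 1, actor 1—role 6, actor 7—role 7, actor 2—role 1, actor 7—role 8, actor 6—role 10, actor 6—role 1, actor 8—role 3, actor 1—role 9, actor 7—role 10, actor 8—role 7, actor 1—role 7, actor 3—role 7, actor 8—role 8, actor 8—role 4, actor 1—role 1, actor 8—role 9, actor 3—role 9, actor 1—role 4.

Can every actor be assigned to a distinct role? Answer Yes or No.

No

The set {actor 2, actor 4, actor 5} has only 1 neighbour ({role 1}), so by Hall's theorem at most 6 of the 8 actors can be matched.
Hence no matching covers every actor.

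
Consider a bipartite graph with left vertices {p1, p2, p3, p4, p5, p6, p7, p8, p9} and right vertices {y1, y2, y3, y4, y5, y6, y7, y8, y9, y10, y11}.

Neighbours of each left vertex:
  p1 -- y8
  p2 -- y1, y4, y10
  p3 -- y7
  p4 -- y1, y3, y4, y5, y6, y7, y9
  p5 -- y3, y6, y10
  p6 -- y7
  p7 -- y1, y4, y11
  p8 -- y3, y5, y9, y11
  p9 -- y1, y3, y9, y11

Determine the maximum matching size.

For example, pair p1→y8, p2→y4, p3→y7, p4→y6, p5→y10, p7→y1, p8→y11, p9→y3.
The set {p3, p6} has only 1 neighbour ({y7}), so by Hall's theorem at most 8 of the 9 left vertices can be matched.

8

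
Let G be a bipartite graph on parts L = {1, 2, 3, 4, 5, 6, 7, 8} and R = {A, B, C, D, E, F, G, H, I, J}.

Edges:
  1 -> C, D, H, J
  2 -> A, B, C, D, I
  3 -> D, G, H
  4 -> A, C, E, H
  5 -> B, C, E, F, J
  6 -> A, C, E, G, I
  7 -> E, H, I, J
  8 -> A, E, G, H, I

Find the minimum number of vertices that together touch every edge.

{1, 2, 3, 4, 5, 6, 7, 8} is a vertex cover of size 8: every edge has an endpoint in this set.
No smaller cover exists because 1–C, 2–B, 3–D, 4–E, 5–J, 6–A, 7–H, 8–G is a matching of size 8, and a cover must include an endpoint of each of these disjoint edges (König's theorem).

8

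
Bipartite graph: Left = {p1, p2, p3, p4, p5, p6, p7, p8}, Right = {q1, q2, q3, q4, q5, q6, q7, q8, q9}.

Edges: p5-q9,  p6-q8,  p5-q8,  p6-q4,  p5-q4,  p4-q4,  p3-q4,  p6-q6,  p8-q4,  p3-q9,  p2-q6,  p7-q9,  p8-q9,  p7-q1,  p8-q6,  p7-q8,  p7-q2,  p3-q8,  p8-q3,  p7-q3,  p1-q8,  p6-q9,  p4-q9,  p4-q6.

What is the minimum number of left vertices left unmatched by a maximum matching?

One maximum matching: p1-q8, p2-q6, p3-q4, p4-q9, p7-q1, p8-q3.
The set {p1, p2, p3, p4, p5, p6} has only 4 neighbours ({q4, q6, q8, q9}), so by Hall's theorem at most 6 of the 8 left vertices can be matched.
That matches 6 of the 8, leaving 2 unmatched; no matching can do better.

2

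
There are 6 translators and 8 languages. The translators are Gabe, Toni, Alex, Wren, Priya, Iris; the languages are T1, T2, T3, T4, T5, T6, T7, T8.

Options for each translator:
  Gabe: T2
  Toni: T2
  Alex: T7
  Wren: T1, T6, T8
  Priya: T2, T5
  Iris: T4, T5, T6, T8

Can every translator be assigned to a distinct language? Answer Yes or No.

No

The set {Gabe, Toni} has only 1 neighbour ({T2}), so by Hall's theorem at most 5 of the 6 translators can be matched.
Hence no matching covers every translator.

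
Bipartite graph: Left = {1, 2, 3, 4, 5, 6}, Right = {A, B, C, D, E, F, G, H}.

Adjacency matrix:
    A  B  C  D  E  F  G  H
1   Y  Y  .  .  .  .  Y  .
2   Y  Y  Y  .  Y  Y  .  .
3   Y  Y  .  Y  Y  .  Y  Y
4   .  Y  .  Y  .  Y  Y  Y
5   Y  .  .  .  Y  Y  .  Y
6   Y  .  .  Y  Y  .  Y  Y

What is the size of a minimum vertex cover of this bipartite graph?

6

{1, 2, 3, 4, 5, 6} is a vertex cover of size 6: every edge has an endpoint in this set.
No smaller cover exists because 1–B, 2–A, 3–D, 4–H, 5–E, 6–G is a matching of size 6, and a cover must include an endpoint of each of these disjoint edges (König's theorem).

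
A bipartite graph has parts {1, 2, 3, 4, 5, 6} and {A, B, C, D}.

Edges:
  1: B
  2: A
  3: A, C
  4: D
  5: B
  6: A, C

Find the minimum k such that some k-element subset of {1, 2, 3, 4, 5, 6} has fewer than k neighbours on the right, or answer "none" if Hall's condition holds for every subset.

Take S = {1, 5}. Its neighbourhood is {B}, so |N(S)| = 1 < |S| = 2.
No single vertex violates Hall's condition since each has at least one neighbour, so 2 is the minimum.

2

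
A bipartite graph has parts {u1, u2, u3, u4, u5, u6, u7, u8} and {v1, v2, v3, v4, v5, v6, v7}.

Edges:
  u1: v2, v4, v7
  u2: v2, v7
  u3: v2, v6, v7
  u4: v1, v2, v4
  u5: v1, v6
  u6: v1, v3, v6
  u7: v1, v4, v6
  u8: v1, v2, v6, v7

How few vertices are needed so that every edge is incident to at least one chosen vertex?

A maximum matching has 6 edges (e.g. u1–v4, u2–v7, u3–v2, u4–v1, u5–v6, u6–v3).
By König's theorem the minimum vertex cover has the same size. One such cover is {u6, v1, v2, v4, v6, v7}.

6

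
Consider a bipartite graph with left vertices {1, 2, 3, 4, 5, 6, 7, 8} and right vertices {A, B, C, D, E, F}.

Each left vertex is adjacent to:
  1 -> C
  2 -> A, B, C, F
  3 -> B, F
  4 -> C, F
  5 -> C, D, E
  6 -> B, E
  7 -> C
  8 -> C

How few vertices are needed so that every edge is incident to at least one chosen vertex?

{2, 3, 4, 5, 6, C} is a vertex cover of size 6: every edge has an endpoint in this set.
No smaller cover exists because 1–C, 2–A, 3–B, 4–F, 5–D, 6–E is a matching of size 6, and a cover must include an endpoint of each of these disjoint edges (König's theorem).

6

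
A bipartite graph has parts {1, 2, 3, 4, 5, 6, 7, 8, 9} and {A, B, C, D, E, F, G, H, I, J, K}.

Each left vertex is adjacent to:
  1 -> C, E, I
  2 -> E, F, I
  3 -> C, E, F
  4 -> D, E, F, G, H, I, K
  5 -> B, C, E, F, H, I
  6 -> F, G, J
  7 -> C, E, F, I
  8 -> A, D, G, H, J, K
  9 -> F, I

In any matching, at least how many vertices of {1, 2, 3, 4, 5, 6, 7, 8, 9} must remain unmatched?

A valid assignment of size 8: 1–I, 2–F, 3–C, 4–K, 5–H, 6–G, 7–E, 8–J.
The set {1, 2, 3, 7, 9} has only 4 neighbours ({C, E, F, I}), so by Hall's theorem at most 8 of the 9 left vertices can be matched.
That matches 8 of the 9, leaving 1 unmatched; no matching can do better.

1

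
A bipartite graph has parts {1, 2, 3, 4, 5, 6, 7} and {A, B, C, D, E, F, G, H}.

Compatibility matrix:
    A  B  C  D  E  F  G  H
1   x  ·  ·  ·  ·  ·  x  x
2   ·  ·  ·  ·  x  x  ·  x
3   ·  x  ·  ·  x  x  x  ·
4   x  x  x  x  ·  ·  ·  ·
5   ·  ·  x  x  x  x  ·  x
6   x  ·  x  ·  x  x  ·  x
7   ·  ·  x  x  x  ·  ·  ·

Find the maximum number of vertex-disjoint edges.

7

One maximum matching: 1-G, 2-F, 3-B, 4-C, 5-H, 6-A, 7-E.
All 7 left vertices are matched, so no larger matching exists.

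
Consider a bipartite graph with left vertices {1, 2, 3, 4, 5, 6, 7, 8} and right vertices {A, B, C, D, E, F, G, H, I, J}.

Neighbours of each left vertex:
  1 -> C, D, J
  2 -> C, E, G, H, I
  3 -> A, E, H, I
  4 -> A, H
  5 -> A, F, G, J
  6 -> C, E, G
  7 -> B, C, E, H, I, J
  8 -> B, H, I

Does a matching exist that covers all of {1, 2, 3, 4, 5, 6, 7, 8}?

Yes

For example, pair 1→D, 2→E, 3→A, 4→H, 5→G, 6→C, 7→J, 8→B.
All 8 left vertices are covered.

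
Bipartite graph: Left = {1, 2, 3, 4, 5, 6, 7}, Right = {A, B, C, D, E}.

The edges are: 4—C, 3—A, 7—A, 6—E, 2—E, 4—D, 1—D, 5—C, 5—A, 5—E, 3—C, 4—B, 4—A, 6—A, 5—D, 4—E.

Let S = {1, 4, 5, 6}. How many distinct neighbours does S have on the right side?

5

The union of neighbours of {1, 4, 5, 6} is {A, B, C, D, E}, which has 5 elements.
Since |N(S)| = 5 ≥ |S| = 4, Hall's condition holds for this subset.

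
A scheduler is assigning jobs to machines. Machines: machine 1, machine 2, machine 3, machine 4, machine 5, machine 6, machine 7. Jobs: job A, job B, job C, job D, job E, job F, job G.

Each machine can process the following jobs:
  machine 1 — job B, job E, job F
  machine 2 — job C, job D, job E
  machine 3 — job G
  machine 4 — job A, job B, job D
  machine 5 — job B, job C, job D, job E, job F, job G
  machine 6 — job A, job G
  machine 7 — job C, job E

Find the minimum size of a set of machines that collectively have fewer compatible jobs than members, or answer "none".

none

A matching saturating every machine exists, for instance machine 1→job F, machine 2→job D, machine 3→job G, machine 4→job B, machine 5→job C, machine 6→job A, machine 7→job E.
By Hall's marriage theorem, this means |N(S)| ≥ |S| for every subset S, so no violating subset exists.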